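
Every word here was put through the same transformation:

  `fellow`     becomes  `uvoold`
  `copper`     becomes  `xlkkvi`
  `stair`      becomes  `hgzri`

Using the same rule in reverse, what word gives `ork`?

lip

Each pair mirrors across the alphabet (f↔u, e↔v, l↔o): positions sum to 25. Letters are reflected about the middle of the alphabet (position → 25−position): Atbash.
Undoing it on ork: o↔l, r↔i, k↔p.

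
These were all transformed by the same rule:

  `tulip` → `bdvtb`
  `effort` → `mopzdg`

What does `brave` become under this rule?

In tulip: t→b is +8, u→d is +9, l→v is +10, i→t is +11 — the shift increases by 1 each position. The shift increases by 1 at each position, starting from +8: 8, 9, 10, ….
For brave: b+8=j, r+9=a, a+10=k, v+11=g, e+12=q.

jakgq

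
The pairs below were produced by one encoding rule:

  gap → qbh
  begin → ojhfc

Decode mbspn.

The output letters match the input read backwards, each shifted +1: gap reversed is pag. Two steps: reverse the string, then apply a Caesar shift of +1.
Undoing it on mbspn: shift back: m−1=l, b−1=a, s−1=r, p−1=o, n−1=m → larom; then reverse → moral.

moral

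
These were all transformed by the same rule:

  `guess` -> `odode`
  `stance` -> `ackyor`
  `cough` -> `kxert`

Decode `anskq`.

Letter i (0-indexed) is shifted by i+8, so successive shifts are 8, 9, 10, ….
Decoding anskq: a−8=s, n−9=e, s−10=i, k−11=z, q−12=e.

seize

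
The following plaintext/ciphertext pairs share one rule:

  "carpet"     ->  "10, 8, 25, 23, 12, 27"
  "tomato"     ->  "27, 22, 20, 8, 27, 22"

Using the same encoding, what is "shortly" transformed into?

26, 15, 22, 25, 27, 19, 32

c is letter #3 and maps to 10: an offset of 7. Letters become their 1-based position plus 7 (so a→8, b→9, …).
For shortly: s=19→26, h=8→15, o=15→22, r=18→25, t=20→27, l=12→19, y=25→32.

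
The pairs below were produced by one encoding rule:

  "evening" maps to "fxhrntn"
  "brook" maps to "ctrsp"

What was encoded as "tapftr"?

In evening: e→f is +1, v→x is +2, e→h is +3, n→r is +4 — the shift increases by 1 each position. Letter i (0-indexed) is shifted by i+1, so successive shifts are 1, 2, 3, ….
Reversing it on tapftr: t−1=s, a−2=y, p−3=m, f−4=b, t−5=o, r−6=l.

symbol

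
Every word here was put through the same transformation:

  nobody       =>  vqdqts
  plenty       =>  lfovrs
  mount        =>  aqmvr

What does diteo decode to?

badge

n(13)→v(21) and o(14)→q(16) fit y≡21x+8 (mod 26); the inverse of 21 mod 26 is 5. Each letter's alphabet position (a=0..z=25) is mapped through 21·x+8 mod 26 — an affine cipher.
Decoding diteo: d(3)→5·(3−8)≡1=b; i(8)→5·(8−8)≡0=a; t(19)→5·(19−8)≡3=d; e(4)→5·(4−8)≡6=g; o(14)→5·(14−8)≡4=e (all mod 26).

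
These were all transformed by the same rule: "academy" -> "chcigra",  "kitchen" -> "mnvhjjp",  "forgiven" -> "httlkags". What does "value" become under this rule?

Shifts by position in academy: pos 0: a→c (+2), pos 1: c→h (+5), pos 2: a→c (+2), pos 3: d→i (+5) — repeating every 2. A repeating key of period 2 is used — shifts +2, +5 over and over.
Applying it to value: v+2=x, a+5=f, l+2=n, u+5=z, e+2=g.

xfnzg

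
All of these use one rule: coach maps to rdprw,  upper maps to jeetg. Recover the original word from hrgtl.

screw

Each letter is shifted forward by 15 in the alphabet (a Caesar shift of +15).
Undoing it on hrgtl: h−15=s, r−15=c, g−15=r, t−15=e, l−15=w.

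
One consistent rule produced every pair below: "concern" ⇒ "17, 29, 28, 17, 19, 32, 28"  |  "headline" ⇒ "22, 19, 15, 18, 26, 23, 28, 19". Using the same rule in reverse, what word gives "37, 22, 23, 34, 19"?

white

c is letter #3 and maps to 17: an offset of 14. The number is (letter's place in the alphabet, a=1) + 14.
Decoding 37, 22, 23, 34, 19: 37→(37−14)÷1=23=w, 22→(22−14)÷1=8=h, 23→(23−14)÷1=9=i, 34→(34−14)÷1=20=t, 19→(19−14)÷1=5=e.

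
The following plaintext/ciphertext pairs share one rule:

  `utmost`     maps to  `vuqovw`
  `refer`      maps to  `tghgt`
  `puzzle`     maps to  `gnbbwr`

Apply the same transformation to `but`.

vwd

The output letters match the input read backwards, each shifted +2: utmost reversed is tsomtu. Two steps: reverse the string, then apply a Caesar shift of +2.
For but: reverse → tub; then shift: t+2=v, u+2=w, b+2=d.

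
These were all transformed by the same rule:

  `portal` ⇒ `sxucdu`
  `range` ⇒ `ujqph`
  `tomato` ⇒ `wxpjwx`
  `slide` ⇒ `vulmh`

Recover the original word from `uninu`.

refer

A repeating key of period 2 is used — shifts +3, +9 over and over.
Undoing it on uninu: u−3=r, n−9=e, i−3=f, n−9=e, u−3=r.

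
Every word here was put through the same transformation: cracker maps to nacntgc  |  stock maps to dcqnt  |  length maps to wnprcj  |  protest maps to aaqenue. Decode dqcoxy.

shadow

It's a Vigenère-style cipher with numeric key [11,9,2]: position i shifts by key[i mod 3].
Reversing it on dqcoxy: d−11=s, q−9=h, c−2=a, o−11=d, x−9=o, y−2=w.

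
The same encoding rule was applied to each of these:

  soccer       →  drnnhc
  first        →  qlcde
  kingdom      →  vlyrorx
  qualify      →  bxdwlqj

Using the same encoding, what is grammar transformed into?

The shift depends on letter class: consonant s→d is +11, but vowel o→r is +3. Vowels shift forward by 3 and consonants shift forward by 11.
Applying it to grammar: g(cons)+11=r, r(cons)+11=c, a(vowel)+3=d, m(cons)+11=x, m(cons)+11=x, a(vowel)+3=d, r(cons)+11=c.

rcdxxdc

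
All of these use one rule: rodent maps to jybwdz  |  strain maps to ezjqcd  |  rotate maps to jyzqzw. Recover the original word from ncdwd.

r(17)→j(9) and o(14)→y(24) fit y≡21x+16 (mod 26); the inverse of 21 mod 26 is 5. Treating letters as 0–25, the rule is x ↦ 21x + 16 (mod 26).
Undoing it on ncdwd: n(13)→5·(13−16)≡11=l; c(2)→5·(2−16)≡8=i; d(3)→5·(3−16)≡13=n; w(22)→5·(22−16)≡4=e; d(3)→5·(3−16)≡13=n (all mod 26).

linen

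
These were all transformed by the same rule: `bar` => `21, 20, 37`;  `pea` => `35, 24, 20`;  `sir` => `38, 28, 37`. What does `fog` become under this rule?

25, 34, 26

b is letter #2 and maps to 21: an offset of 19. The number is (letter's place in the alphabet, a=1) + 19.
For fog: f=6→25, o=15→34, g=7→26.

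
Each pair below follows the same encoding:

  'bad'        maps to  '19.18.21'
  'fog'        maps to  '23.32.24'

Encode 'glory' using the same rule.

b is letter #2 and maps to 19: an offset of 17. Each letter is replaced by its alphabet position (a=1..z=26) + 17.
For glory: g=7→24, l=12→29, o=15→32, r=18→35, y=25→42.

24.29.32.35.42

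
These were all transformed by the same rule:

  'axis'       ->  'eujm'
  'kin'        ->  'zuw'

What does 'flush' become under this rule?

The output letters match the input read backwards, each shifted +12: axis reversed is sixa. The word is reversed, then every letter is shifted forward by 12.
For flush: reverse → hsulf; then shift: h+12=t, s+12=e, u+12=g, l+12=x, f+12=r.

tegxr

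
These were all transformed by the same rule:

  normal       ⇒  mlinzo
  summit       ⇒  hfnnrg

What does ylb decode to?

boy

Each pair mirrors across the alphabet (n↔m, o↔l, r↔i): positions sum to 25. Each letter is replaced by its mirror in the alphabet: a↔z, b↔y, c↔x, and so on (the Atbash cipher).
Decoding ylb: y↔b, l↔o, b↔y.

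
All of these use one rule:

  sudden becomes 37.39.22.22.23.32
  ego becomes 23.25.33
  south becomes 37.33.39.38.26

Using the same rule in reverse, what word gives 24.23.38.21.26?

s is letter #19 and maps to 37: an offset of 18. The number is (letter's place in the alphabet, a=1) + 18.
Reversing it on 24.23.38.21.26: 24→(24−18)÷1=6=f, 23→(23−18)÷1=5=e, 38→(38−18)÷1=20=t, 21→(21−18)÷1=3=c, 26→(26−18)÷1=8=h.

fetch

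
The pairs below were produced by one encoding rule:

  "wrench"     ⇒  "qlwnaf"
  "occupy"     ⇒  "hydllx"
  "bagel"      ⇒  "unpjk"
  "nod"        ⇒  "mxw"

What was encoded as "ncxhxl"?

Read the word backwards and shift each letter +9.
Reversing it on ncxhxl: shift back: n−9=e, c−9=t, x−9=o, h−9=y, x−9=o, l−9=c → etoyoc; then reverse → coyote.

coyote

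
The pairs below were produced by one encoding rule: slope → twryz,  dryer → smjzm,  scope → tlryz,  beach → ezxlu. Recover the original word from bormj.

This is an affine cipher: with a=0,…,z=25, each position x becomes (7x+23) mod 26.
Reversing it on bormj: b(1)→15·(1−23)≡8=i; o(14)→15·(14−23)≡21=v; r(17)→15·(17−23)≡14=o; m(12)→15·(12−23)≡17=r; j(9)→15·(9−23)≡24=y (all mod 26).

ivory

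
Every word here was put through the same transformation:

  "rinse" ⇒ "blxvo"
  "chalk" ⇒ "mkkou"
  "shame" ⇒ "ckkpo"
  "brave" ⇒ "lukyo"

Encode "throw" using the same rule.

A repeating key of period 2 is used — shifts +10, +3 over and over.
For throw: t+10=d, h+3=k, r+10=b, o+3=r, w+10=g.

dkbrg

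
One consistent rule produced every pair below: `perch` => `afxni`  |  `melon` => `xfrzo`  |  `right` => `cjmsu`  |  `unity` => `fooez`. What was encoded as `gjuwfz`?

violet

A repeating key of period 3 is used — shifts +11, +1, +6 over and over.
Reversing it on gjuwfz: g−11=v, j−1=i, u−6=o, w−11=l, f−1=e, z−6=t.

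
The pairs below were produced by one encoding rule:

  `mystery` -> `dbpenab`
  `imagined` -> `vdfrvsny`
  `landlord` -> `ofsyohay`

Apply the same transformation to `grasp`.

m(12)→d(3) and y(24)→b(1) fit y≡15x+5 (mod 26); the inverse of 15 mod 26 is 7. Each letter's alphabet position (a=0..z=25) is mapped through 15·x+5 mod 26 — an affine cipher.
On grasp: g(6)→15·6+5≡17=r; r(17)→15·17+5≡0=a; a(0)→15·0+5≡5=f; s(18)→15·18+5≡15=p; p(15)→15·15+5≡22=w (all mod 26).

rafpw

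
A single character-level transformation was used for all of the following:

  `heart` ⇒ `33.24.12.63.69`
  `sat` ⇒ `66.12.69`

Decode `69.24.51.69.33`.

h(#8)→33 and e(#5)→24: differences scale by 3, so n = 3·pos + 9. Each letter becomes 3×(its alphabet position, a=1..z=26) + 9.
Undoing it on 69.24.51.69.33: 69→(69−9)÷3=20=t, 24→(24−9)÷3=5=e, 51→(51−9)÷3=14=n, 69→(69−9)÷3=20=t, 33→(33−9)÷3=8=h.

tenth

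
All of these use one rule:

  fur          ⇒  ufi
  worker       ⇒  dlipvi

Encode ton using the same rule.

Each pair mirrors across the alphabet (f↔u, u↔f, r↔i): positions sum to 25. Each letter is replaced by its mirror in the alphabet: a↔z, b↔y, c↔x, and so on (the Atbash cipher).
On ton: t↔g, o↔l, n↔m.

glm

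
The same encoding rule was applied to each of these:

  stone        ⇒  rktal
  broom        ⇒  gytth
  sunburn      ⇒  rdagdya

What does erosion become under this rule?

s(18)→r(17) and t(19)→k(10) fit y≡19x+13 (mod 26); the inverse of 19 mod 26 is 11. Each letter's alphabet position (a=0..z=25) is mapped through 19·x+13 mod 26 — an affine cipher.
Applying it to erosion: e(4)→19·4+13≡11=l; r(17)→19·17+13≡24=y; o(14)→19·14+13≡19=t; s(18)→19·18+13≡17=r; i(8)→19·8+13≡9=j; o(14)→19·14+13≡19=t; n(13)→19·13+13≡0=a (all mod 26).

lytrjta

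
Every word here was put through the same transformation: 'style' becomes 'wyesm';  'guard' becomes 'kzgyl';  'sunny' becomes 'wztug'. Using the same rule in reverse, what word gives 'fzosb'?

built

In style: s→w is +4, t→y is +5, y→e is +6, l→s is +7 — the shift increases by 1 each position. The shift increases by 1 at each position, starting from +4: 4, 5, 6, ….
Reversing it on fzosb: f−4=b, z−5=u, o−6=i, s−7=l, b−8=t.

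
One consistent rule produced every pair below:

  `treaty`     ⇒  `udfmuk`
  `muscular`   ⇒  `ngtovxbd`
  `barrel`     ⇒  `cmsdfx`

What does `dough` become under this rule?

The shifts repeat in a cycle of length 2: positions 0,1,… shift by +1, +12, then the pattern repeats.
Applying it to dough: d+1=e, o+12=a, u+1=v, g+12=s, h+1=i.

eavsi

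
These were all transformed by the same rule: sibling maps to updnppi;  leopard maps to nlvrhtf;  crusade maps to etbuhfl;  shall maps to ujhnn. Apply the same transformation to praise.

rthpul

The rule splits by letter class: vowels +7, consonants +2.
For praise: p(cons)+2=r, r(cons)+2=t, a(vowel)+7=h, i(vowel)+7=p, s(cons)+2=u, e(vowel)+7=l.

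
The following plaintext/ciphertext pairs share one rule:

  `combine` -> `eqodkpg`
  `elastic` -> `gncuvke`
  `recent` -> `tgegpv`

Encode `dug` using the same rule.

Each letter is shifted forward by 2 in the alphabet (a Caesar shift of +2).
For dug: d+2=f, u+2=w, g+2=i.

fwi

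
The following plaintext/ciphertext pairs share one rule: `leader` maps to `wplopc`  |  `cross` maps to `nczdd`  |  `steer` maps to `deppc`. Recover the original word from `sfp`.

hue

Compare letters: l→w is +11, e→p is +11, a→l is +11 — a constant shift. Every letter moves 11 places later in the alphabet, wrapping around z→a.
Decoding sfp: s−11=h, f−11=u, p−11=e.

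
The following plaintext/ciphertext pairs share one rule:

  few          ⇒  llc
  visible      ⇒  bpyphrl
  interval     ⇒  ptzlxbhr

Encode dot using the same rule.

jvz

The shift depends on letter class: consonant f→l is +6, but vowel e→l is +7. The rule splits by letter class: vowels +7, consonants +6.
For dot: d(cons)+6=j, o(vowel)+7=v, t(cons)+6=z.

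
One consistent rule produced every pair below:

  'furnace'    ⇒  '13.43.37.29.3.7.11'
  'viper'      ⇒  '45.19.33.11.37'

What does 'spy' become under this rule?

f(#6)→13 and u(#21)→43: differences scale by 2, so n = 2·pos + 1. The formula is n = 2×(alphabet index, a=1) + 1.
On spy: s=19→39, p=16→33, y=25→51.

39.33.51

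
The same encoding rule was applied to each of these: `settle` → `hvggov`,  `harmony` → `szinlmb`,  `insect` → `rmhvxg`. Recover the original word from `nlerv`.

Each pair mirrors across the alphabet (s↔h, e↔v, t↔g): positions sum to 25. Each letter is replaced by its mirror in the alphabet: a↔z, b↔y, c↔x, and so on (the Atbash cipher).
Reversing it on nlerv: n↔m, l↔o, e↔v, r↔i, v↔e.

movie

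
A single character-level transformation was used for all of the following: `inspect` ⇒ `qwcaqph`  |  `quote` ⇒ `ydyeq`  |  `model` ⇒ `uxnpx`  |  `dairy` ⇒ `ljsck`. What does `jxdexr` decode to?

bottle

In inspect: i→q is +8, n→w is +9, s→c is +10, p→a is +11 — the shift increases by 1 each position. The shift increases by 1 at each position, starting from +8: 8, 9, 10, ….
Reversing it on jxdexr: j−8=b, x−9=o, d−10=t, e−11=t, x−12=l, r−13=e.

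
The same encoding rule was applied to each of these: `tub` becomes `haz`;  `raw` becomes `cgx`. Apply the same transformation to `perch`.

nixkv

The output letters match the input read backwards, each shifted +6: tub reversed is but. Read the word backwards and shift each letter +6.
On perch: reverse → hcrep; then shift: h+6=n, c+6=i, r+6=x, e+6=k, p+6=v.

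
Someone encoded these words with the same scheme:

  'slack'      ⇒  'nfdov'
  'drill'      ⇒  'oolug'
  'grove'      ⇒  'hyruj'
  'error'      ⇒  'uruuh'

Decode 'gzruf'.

Two steps: reverse the string, then apply a Caesar shift of +3.
Undoing it on gzruf: shift back: g−3=d, z−3=w, r−3=o, u−3=r, f−3=c → dworc; then reverse → crowd.

crowd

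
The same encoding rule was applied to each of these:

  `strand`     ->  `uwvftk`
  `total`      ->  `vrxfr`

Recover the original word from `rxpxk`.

In strand: s→u is +2, t→w is +3, r→v is +4, a→f is +5 — the shift increases by 1 each position. The shift increases by 1 at each position, starting from +2: 2, 3, 4, ….
Undoing it on rxpxk: r−2=p, x−3=u, p−4=l, x−5=s, k−6=e.

pulse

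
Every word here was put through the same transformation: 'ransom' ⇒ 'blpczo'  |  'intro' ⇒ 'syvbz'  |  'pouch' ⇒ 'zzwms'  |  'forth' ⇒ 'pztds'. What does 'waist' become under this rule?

glkce

Shifts by position in ransom: pos 0: r→b (+10), pos 1: a→l (+11), pos 2: n→p (+2), pos 3: s→c (+10), pos 4: o→z (+11), pos 5: m→o (+2) — repeating every 3. It's a Vigenère-style cipher with numeric key [10,11,2]: position i shifts by key[i mod 3].
On waist: w+10=g, a+11=l, i+2=k, s+10=c, t+11=e.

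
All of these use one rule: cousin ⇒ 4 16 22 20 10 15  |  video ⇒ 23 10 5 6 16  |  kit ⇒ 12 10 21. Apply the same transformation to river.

Letters become their 1-based position plus 1 (so a→2, b→3, …).
For river: r=18→19, i=9→10, v=22→23, e=5→6, r=18→19.

19 10 23 6 19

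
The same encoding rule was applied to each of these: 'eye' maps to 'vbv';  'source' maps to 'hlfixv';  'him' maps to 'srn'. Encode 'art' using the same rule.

Each pair mirrors across the alphabet (e↔v, y↔b, e↔v): positions sum to 25. Letters are reflected about the middle of the alphabet (position → 25−position): Atbash.
On art: a↔z, r↔i, t↔g.

zig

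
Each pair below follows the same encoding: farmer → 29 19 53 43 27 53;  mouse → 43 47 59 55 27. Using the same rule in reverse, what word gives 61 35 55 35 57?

visit

f(#6)→29 and a(#1)→19: differences scale by 2, so n = 2·pos + 17. Each letter becomes 2×(its alphabet position, a=1..z=26) + 17.
Undoing it on 61 35 55 35 57: 61→(61−17)÷2=22=v, 35→(35−17)÷2=9=i, 55→(55−17)÷2=19=s, 35→(35−17)÷2=9=i, 57→(57−17)÷2=20=t.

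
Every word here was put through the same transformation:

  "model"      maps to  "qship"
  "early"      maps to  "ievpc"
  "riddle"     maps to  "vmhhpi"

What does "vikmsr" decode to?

region

Compare letters: m→q is +4, o→s is +4, d→h is +4 — a constant shift. Each letter is shifted forward by 4 in the alphabet (a Caesar shift of +4).
Reversing it on vikmsr: v−4=r, i−4=e, k−4=g, m−4=i, s−4=o, r−4=n.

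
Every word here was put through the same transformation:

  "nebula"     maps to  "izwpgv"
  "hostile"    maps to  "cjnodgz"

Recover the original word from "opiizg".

Compare letters: n→i is +21, e→z is +21, b→w is +21 — a constant shift. This is a Caesar cipher with shift 21.
Reversing it on opiizg: o−21=t, p−21=u, i−21=n, i−21=n, z−21=e, g−21=l.

tunnel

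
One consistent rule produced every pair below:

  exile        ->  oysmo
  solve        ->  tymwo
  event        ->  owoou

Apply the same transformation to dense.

Two shifts are in play — +10 for a/e/i/o/u, +1 for every other letter.
For dense: d(cons)+1=e, e(vowel)+10=o, n(cons)+1=o, s(cons)+1=t, e(vowel)+10=o.

eooto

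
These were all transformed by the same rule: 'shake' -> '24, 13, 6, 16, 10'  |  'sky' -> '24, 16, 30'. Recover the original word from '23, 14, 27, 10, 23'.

s is letter #19 and maps to 24: an offset of 5. The number is (letter's place in the alphabet, a=1) + 5.
Decoding 23, 14, 27, 10, 23: 23→(23−5)÷1=18=r, 14→(14−5)÷1=9=i, 27→(27−5)÷1=22=v, 10→(10−5)÷1=5=e, 23→(23−5)÷1=18=r.

river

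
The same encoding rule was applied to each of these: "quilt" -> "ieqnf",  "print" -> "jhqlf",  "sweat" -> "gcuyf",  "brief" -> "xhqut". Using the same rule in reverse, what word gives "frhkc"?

throw

q(16)→i(8) and u(20)→e(4) fit y≡25x+24 (mod 26); the inverse of 25 mod 26 is 25. This is an affine cipher: with a=0,…,z=25, each position x becomes (25x+24) mod 26.
Decoding frhkc: f(5)→25·(5−24)≡19=t; r(17)→25·(17−24)≡7=h; h(7)→25·(7−24)≡17=r; k(10)→25·(10−24)≡14=o; c(2)→25·(2−24)≡22=w (all mod 26).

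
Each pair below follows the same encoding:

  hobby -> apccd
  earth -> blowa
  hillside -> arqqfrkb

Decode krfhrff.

dismiss

h(7)→a(0) and o(14)→p(15) fit y≡17x+11 (mod 26); the inverse of 17 mod 26 is 23. Treating letters as 0–25, the rule is x ↦ 17x + 11 (mod 26).
Reversing it on krfhrff: k(10)→23·(10−11)≡3=d; r(17)→23·(17−11)≡8=i; f(5)→23·(5−11)≡18=s; h(7)→23·(7−11)≡12=m; r(17)→23·(17−11)≡8=i; f(5)→23·(5−11)≡18=s; f(5)→23·(5−11)≡18=s (all mod 26).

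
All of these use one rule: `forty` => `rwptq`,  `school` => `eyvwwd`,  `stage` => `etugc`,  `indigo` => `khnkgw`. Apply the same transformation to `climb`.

f(5)→r(17) and o(14)→w(22) fit y≡15x+20 (mod 26); the inverse of 15 mod 26 is 7. Treating letters as 0–25, the rule is x ↦ 15x + 20 (mod 26).
Applying it to climb: c(2)→15·2+20≡24=y; l(11)→15·11+20≡3=d; i(8)→15·8+20≡10=k; m(12)→15·12+20≡18=s; b(1)→15·1+20≡9=j (all mod 26).

ydksj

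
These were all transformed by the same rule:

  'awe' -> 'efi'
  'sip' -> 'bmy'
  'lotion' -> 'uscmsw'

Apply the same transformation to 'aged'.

The shift depends on letter class: consonant w→f is +9, but vowel a→e is +4. Vowels shift forward by 4 and consonants shift forward by 9.
For aged: a(vowel)+4=e, g(cons)+9=p, e(vowel)+4=i, d(cons)+9=m.

epim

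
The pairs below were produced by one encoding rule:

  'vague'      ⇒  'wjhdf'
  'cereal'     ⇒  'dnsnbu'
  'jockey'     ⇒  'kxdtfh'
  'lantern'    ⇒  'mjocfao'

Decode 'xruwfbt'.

witness

Shifts by position in vague: pos 0: v→w (+1), pos 1: a→j (+9), pos 2: g→h (+1), pos 3: u→d (+9) — repeating every 2. The shifts repeat in a cycle of length 2: positions 0,1,… shift by +1, +9, then the pattern repeats.
Undoing it on xruwfbt: x−1=w, r−9=i, u−1=t, w−9=n, f−1=e, b−9=s, t−1=s.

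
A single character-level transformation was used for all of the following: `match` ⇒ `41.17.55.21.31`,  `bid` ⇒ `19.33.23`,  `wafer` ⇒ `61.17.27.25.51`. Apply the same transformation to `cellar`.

21.25.39.39.17.51

m(#13)→41 and a(#1)→17: differences scale by 2, so n = 2·pos + 15. With a=1..z=26, the number is 2·pos + 15.
Applying it to cellar: c=3→21, e=5→25, l=12→39, l=12→39, a=1→17, r=18→51.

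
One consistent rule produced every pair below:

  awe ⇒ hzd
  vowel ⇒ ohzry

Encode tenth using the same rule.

kwqhw

The output letters match the input read backwards, each shifted +3: awe reversed is ewa. Two steps: reverse the string, then apply a Caesar shift of +3.
Applying it to tenth: reverse → htnet; then shift: h+3=k, t+3=w, n+3=q, e+3=h, t+3=w.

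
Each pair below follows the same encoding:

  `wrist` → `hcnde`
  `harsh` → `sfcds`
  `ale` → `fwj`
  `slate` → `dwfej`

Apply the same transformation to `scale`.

dnfwj

Vowels shift forward by 5 and consonants shift forward by 11.
Applying it to scale: s(cons)+11=d, c(cons)+11=n, a(vowel)+5=f, l(cons)+11=w, e(vowel)+5=j.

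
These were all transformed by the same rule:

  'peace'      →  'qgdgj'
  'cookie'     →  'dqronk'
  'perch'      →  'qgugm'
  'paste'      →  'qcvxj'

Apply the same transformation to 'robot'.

sqesy

Each letter shifts forward by (position + 1), i.e. 1, 2, 3, … — the shift grows by one for each successive letter.
Applying it to robot: r+1=s, o+2=q, b+3=e, o+4=s, t+5=y.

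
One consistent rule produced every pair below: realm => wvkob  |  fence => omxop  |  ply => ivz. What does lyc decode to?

sob

The output letters match the input read backwards, each shifted +10: realm reversed is mlaer. The word is reversed, then every letter is shifted forward by 10.
Decoding lyc: shift back: l−10=b, y−10=o, c−10=s → bos; then reverse → sob.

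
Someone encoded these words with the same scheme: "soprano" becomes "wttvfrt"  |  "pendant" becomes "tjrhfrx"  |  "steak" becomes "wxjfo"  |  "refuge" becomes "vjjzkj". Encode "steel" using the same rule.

The shift depends on letter class: consonant s→w is +4, but vowel o→t is +5. Vowels shift forward by 5 and consonants shift forward by 4.
For steel: s(cons)+4=w, t(cons)+4=x, e(vowel)+5=j, e(vowel)+5=j, l(cons)+4=p.

wxjjp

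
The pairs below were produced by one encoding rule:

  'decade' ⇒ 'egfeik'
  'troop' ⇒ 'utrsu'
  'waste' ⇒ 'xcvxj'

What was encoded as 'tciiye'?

Each letter shifts forward by (position + 1), i.e. 1, 2, 3, … — the shift grows by one for each successive letter.
Reversing it on tciiye: t−1=s, c−2=a, i−3=f, i−4=e, y−5=t, e−6=y.

safety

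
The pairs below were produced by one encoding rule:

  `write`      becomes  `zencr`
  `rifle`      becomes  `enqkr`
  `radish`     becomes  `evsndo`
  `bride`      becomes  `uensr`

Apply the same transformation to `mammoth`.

w(22)→z(25) and r(17)→e(4) fit y≡25x+21 (mod 26); the inverse of 25 mod 26 is 25. Treating letters as 0–25, the rule is x ↦ 25x + 21 (mod 26).
On mammoth: m(12)→25·12+21≡9=j; a(0)→25·0+21≡21=v; m(12)→25·12+21≡9=j; m(12)→25·12+21≡9=j; o(14)→25·14+21≡7=h; t(19)→25·19+21≡2=c; h(7)→25·7+21≡14=o (all mod 26).

jvjjhco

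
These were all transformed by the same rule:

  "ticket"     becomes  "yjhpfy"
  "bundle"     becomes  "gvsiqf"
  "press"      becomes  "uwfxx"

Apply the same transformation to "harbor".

The shift depends on letter class: consonant t→y is +5, but vowel i→j is +1. The rule splits by letter class: vowels +1, consonants +5.
Applying it to harbor: h(cons)+5=m, a(vowel)+1=b, r(cons)+5=w, b(cons)+5=g, o(vowel)+1=p, r(cons)+5=w.

mbwgpw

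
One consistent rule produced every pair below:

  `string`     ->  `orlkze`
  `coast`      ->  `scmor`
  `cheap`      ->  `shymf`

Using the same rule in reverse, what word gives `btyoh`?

s(18)→o(14) and t(19)→r(17) fit y≡3x+12 (mod 26); the inverse of 3 mod 26 is 9. Treating letters as 0–25, the rule is x ↦ 3x + 12 (mod 26).
Decoding btyoh: b(1)→9·(1−12)≡5=f; t(19)→9·(19−12)≡11=l; y(24)→9·(24−12)≡4=e; o(14)→9·(14−12)≡18=s; h(7)→9·(7−12)≡7=h (all mod 26).

flesh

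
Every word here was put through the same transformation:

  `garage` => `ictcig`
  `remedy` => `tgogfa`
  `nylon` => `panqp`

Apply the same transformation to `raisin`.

tckukp

This is a Caesar cipher with shift 2.
For raisin: r+2=t, a+2=c, i+2=k, s+2=u, i+2=k, n+2=p.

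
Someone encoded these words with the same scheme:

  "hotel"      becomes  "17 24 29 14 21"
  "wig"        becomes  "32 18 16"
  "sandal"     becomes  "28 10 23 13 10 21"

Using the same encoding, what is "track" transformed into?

29 27 10 12 20

h is letter #8 and maps to 17: an offset of 9. Each letter is replaced by its alphabet position (a=1..z=26) + 9.
For track: t=20→29, r=18→27, a=1→10, c=3→12, k=11→20.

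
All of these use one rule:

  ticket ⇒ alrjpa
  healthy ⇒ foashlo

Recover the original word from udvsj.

clown

The output letters match the input read backwards, each shifted +7: ticket reversed is tekcit. Read the word backwards and shift each letter +7.
Undoing it on udvsj: shift back: u−7=n, d−7=w, v−7=o, s−7=l, j−7=c → nwolc; then reverse → clown.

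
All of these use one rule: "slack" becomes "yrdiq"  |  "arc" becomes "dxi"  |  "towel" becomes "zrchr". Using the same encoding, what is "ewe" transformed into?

The shift depends on letter class: consonant s→y is +6, but vowel a→d is +3. Two shifts are in play — +3 for a/e/i/o/u, +6 for every other letter.
For ewe: e(vowel)+3=h, w(cons)+6=c, e(vowel)+3=h.

hch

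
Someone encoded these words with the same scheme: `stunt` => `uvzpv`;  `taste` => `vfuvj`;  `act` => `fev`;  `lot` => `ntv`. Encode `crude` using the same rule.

etzfj

The shift depends on letter class: consonant s→u is +2, but vowel u→z is +5. Vowels shift forward by 5 and consonants shift forward by 2.
Applying it to crude: c(cons)+2=e, r(cons)+2=t, u(vowel)+5=z, d(cons)+2=f, e(vowel)+5=j.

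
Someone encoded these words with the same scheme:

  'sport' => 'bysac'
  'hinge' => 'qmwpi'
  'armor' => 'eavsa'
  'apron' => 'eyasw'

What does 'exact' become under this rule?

igelc

The shift depends on letter class: consonant s→b is +9, but vowel o→s is +4. Vowels shift forward by 4 and consonants shift forward by 9.
Applying it to exact: e(vowel)+4=i, x(cons)+9=g, a(vowel)+4=e, c(cons)+9=l, t(cons)+9=c.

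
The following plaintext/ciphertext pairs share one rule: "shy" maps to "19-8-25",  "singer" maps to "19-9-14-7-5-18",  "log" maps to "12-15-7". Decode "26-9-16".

s is letter #19 and maps to 19: an offset of 0. Letters become their 1-indexed alphabet positions: a=1 … z=26.
Decoding 26-9-16: 26=z, 9=i, 16=p.

zip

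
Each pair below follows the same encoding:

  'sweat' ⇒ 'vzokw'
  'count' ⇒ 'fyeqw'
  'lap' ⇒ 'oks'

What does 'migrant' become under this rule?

The shift depends on letter class: consonant s→v is +3, but vowel e→o is +10. Two shifts are in play — +10 for a/e/i/o/u, +3 for every other letter.
Applying it to migrant: m(cons)+3=p, i(vowel)+10=s, g(cons)+3=j, r(cons)+3=u, a(vowel)+10=k, n(cons)+3=q, t(cons)+3=w.

psjukqw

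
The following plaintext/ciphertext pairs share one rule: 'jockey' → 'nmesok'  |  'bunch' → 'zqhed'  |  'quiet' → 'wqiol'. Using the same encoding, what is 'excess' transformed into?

ofeogg

j(9)→n(13) and o(14)→m(12) fit y≡5x+20 (mod 26); the inverse of 5 mod 26 is 21. Treating letters as 0–25, the rule is x ↦ 5x + 20 (mod 26).
On excess: e(4)→5·4+20≡14=o; x(23)→5·23+20≡5=f; c(2)→5·2+20≡4=e; e(4)→5·4+20≡14=o; s(18)→5·18+20≡6=g; s(18)→5·18+20≡6=g (all mod 26).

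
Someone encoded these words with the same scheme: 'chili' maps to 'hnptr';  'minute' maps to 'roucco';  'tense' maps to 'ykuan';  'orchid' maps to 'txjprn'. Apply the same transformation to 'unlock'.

In chili: c→h is +5, h→n is +6, i→p is +7, l→t is +8 — the shift increases by 1 each position. Each letter shifts forward by (position + 5), i.e. 5, 6, 7, … — the shift grows by one for each successive letter.
Applying it to unlock: u+5=z, n+6=t, l+7=s, o+8=w, c+9=l, k+10=u.

ztswlu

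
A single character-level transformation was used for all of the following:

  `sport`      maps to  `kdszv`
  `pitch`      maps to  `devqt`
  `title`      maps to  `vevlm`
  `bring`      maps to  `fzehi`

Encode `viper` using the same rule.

redmz

Treating letters as 0–25, the rule is x ↦ 11x + 20 (mod 26).
On viper: v(21)→11·21+20≡17=r; i(8)→11·8+20≡4=e; p(15)→11·15+20≡3=d; e(4)→11·4+20≡12=m; r(17)→11·17+20≡25=z (all mod 26).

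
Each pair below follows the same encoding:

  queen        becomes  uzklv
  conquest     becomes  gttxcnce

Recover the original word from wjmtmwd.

In queen: q→u is +4, u→z is +5, e→k is +6, e→l is +7 — the shift increases by 1 each position. Each letter shifts forward by (position + 4), i.e. 4, 5, 6, … — the shift grows by one for each successive letter.
Undoing it on wjmtmwd: w−4=s, j−5=e, m−6=g, t−7=m, m−8=e, w−9=n, d−10=t.

segment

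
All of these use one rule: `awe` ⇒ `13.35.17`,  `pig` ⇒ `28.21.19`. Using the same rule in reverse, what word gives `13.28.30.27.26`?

a is letter #1 and maps to 13: an offset of 12. The number is (letter's place in the alphabet, a=1) + 12.
Reversing it on 13.28.30.27.26: 13→(13−12)÷1=1=a, 28→(28−12)÷1=16=p, 30→(30−12)÷1=18=r, 27→(27−12)÷1=15=o, 26→(26−12)÷1=14=n.

apron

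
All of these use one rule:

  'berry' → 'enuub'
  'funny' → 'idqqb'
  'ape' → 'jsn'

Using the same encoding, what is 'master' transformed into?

The shift depends on letter class: consonant b→e is +3, but vowel e→n is +9. The rule splits by letter class: vowels +9, consonants +3.
Applying it to master: m(cons)+3=p, a(vowel)+9=j, s(cons)+3=v, t(cons)+3=w, e(vowel)+9=n, r(cons)+3=u.

pjvwnu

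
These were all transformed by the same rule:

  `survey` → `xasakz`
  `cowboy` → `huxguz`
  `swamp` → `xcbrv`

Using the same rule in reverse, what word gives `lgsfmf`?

It's a Vigenère-style cipher with numeric key [5,6,1]: position i shifts by key[i mod 3].
Decoding lgsfmf: l−5=g, g−6=a, s−1=r, f−5=a, m−6=g, f−1=e.

garage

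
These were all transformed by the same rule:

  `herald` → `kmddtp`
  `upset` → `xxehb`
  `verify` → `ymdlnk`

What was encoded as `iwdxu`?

Shifts by position in herald: pos 0: h→k (+3), pos 1: e→m (+8), pos 2: r→d (+12), pos 3: a→d (+3), pos 4: l→t (+8), pos 5: d→p (+12) — repeating every 3. The shifts repeat in a cycle of length 3: positions 0,1,… shift by +3, +8, +12, then the pattern repeats.
Decoding iwdxu: i−3=f, w−8=o, d−12=r, x−3=u, u−8=m.

forum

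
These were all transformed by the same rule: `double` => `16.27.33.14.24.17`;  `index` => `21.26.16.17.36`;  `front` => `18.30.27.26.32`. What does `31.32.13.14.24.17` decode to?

stable

d is letter #4 and maps to 16: an offset of 12. Each letter is replaced by its alphabet position (a=1..z=26) + 12.
Reversing it on 31.32.13.14.24.17: 31→(31−12)÷1=19=s, 32→(32−12)÷1=20=t, 13→(13−12)÷1=1=a, 14→(14−12)÷1=2=b, 24→(24−12)÷1=12=l, 17→(17−12)÷1=5=e.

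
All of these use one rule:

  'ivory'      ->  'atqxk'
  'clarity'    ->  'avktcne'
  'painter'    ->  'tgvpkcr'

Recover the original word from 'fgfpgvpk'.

The word is reversed, then every letter is shifted forward by 2.
Undoing it on fgfpgvpk: shift back: f−2=d, g−2=e, f−2=d, p−2=n, g−2=e, v−2=t, p−2=n, k−2=i → dednetni; then reverse → intended.

intended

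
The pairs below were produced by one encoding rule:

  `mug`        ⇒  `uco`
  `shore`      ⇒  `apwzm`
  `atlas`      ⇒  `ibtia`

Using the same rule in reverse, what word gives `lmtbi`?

delta

This is a Caesar cipher with shift 8.
Reversing it on lmtbi: l−8=d, m−8=e, t−8=l, b−8=t, i−8=a.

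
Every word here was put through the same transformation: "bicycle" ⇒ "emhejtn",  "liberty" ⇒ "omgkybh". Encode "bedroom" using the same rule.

eiixvwv

The shift increases by 1 at each position, starting from +3: 3, 4, 5, ….
For bedroom: b+3=e, e+4=i, d+5=i, r+6=x, o+7=v, o+8=w, m+9=v.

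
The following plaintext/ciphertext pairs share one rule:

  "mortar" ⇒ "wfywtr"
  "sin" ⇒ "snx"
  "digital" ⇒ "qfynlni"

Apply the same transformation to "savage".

The output letters match the input read backwards, each shifted +5: mortar reversed is ratrom. The word is reversed, then every letter is shifted forward by 5.
On savage: reverse → egavas; then shift: e+5=j, g+5=l, a+5=f, v+5=a, a+5=f, s+5=x.

jlfafx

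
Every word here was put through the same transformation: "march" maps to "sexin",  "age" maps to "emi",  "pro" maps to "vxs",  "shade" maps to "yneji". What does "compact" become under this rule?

issveiz

The shift depends on letter class: consonant m→s is +6, but vowel a→e is +4. Vowels shift forward by 4 and consonants shift forward by 6.
On compact: c(cons)+6=i, o(vowel)+4=s, m(cons)+6=s, p(cons)+6=v, a(vowel)+4=e, c(cons)+6=i, t(cons)+6=z.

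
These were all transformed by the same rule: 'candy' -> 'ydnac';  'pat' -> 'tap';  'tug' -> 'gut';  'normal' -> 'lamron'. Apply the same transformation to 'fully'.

ylluf

The output letters match the input read backwards: candy reversed is ydnac. The word is simply reversed.
On fully: reverse → ylluf.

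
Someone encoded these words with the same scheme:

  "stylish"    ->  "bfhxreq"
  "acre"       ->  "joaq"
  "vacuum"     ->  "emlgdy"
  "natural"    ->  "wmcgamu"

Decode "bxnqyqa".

Shifts by position in stylish: pos 0: s→b (+9), pos 1: t→f (+12), pos 2: y→h (+9), pos 3: l→x (+12) — repeating every 2. It's a Vigenère-style cipher with numeric key [9,12]: position i shifts by key[i mod 2].
Undoing it on bxnqyqa: b−9=s, x−12=l, n−9=e, q−12=e, y−9=p, q−12=e, a−9=r.

sleeper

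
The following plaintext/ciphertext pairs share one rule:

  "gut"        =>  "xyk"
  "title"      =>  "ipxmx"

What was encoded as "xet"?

pat

The output letters match the input read backwards, each shifted +4: gut reversed is tug. The word is reversed, then every letter is shifted forward by 4.
Reversing it on xet: shift back: x−4=t, e−4=a, t−4=p → tap; then reverse → pat.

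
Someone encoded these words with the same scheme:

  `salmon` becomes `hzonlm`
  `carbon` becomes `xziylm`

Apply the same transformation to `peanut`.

kvzmfg

Letters are reflected about the middle of the alphabet (position → 25−position): Atbash.
Applying it to peanut: p↔k, e↔v, a↔z, n↔m, u↔f, t↔g.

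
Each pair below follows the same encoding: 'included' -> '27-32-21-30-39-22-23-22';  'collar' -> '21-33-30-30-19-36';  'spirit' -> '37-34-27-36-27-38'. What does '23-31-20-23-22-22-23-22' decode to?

The number is (letter's place in the alphabet, a=1) + 18.
Undoing it on 23-31-20-23-22-22-23-22: 23→(23−18)÷1=5=e, 31→(31−18)÷1=13=m, 20→(20−18)÷1=2=b, 23→(23−18)÷1=5=e, 22→(22−18)÷1=4=d, 22→(22−18)÷1=4=d, 23→(23−18)÷1=5=e, 22→(22−18)÷1=4=d.

embedded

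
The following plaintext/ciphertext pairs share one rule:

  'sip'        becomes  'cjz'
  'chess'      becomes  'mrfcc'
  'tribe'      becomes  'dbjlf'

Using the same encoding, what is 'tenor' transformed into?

The shift depends on letter class: consonant s→c is +10, but vowel i→j is +1. Vowels shift forward by 1 and consonants shift forward by 10.
Applying it to tenor: t(cons)+10=d, e(vowel)+1=f, n(cons)+10=x, o(vowel)+1=p, r(cons)+10=b.

dfxpb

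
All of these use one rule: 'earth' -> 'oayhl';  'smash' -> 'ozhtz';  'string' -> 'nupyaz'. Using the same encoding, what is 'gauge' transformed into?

The output letters match the input read backwards, each shifted +7: earth reversed is htrae. Read the word backwards and shift each letter +7.
Applying it to gauge: reverse → eguag; then shift: e+7=l, g+7=n, u+7=b, a+7=h, g+7=n.

lnbhn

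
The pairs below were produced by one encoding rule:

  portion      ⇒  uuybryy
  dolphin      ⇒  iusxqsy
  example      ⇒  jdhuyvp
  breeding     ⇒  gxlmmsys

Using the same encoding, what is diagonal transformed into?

iohoxxlx

In portion: p→u is +5, o→u is +6, r→y is +7, t→b is +8 — the shift increases by 1 each position. Letter i (0-indexed) is shifted by i+5, so successive shifts are 5, 6, 7, ….
On diagonal: d+5=i, i+6=o, a+7=h, g+8=o, o+9=x, n+10=x, a+11=l, l+12=x.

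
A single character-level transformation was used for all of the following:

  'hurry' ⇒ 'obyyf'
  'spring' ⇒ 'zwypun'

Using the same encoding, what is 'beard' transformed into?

Compare letters: h→o is +7, u→b is +7, r→y is +7 — a constant shift. Every letter moves 7 places later in the alphabet, wrapping around z→a.
For beard: b+7=i, e+7=l, a+7=h, r+7=y, d+7=k.

ilhyk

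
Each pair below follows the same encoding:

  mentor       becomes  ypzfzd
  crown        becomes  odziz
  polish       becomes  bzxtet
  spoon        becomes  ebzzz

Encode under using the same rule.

fzppd

The shift depends on letter class: consonant m→y is +12, but vowel e→p is +11. Vowels shift forward by 11 and consonants shift forward by 12.
On under: u(vowel)+11=f, n(cons)+12=z, d(cons)+12=p, e(vowel)+11=p, r(cons)+12=d.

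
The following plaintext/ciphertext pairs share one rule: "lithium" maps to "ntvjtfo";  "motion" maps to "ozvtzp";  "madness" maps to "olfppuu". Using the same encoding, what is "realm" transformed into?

tplno

The shift depends on letter class: consonant l→n is +2, but vowel i→t is +11. The rule splits by letter class: vowels +11, consonants +2.
On realm: r(cons)+2=t, e(vowel)+11=p, a(vowel)+11=l, l(cons)+2=n, m(cons)+2=o.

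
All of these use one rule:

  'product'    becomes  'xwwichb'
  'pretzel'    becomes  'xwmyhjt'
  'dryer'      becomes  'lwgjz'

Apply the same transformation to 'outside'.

wzbxqim

Shifts by position in product: pos 0: p→x (+8), pos 1: r→w (+5), pos 2: o→w (+8), pos 3: d→i (+5) — repeating every 2. The shifts repeat in a cycle of length 2: positions 0,1,… shift by +8, +5, then the pattern repeats.
Applying it to outside: o+8=w, u+5=z, t+8=b, s+5=x, i+8=q, d+5=i, e+8=m.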